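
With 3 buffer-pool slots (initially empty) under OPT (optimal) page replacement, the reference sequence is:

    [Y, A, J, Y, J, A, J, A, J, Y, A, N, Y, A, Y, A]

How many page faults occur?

Y: fault, frames [Y]
A: fault, frames [Y, A]
J: fault, frames [Y, A, J]
Y: hit
J: hit
A: hit
J: hit
A: hit
J: hit
Y: hit
A: hit
N: fault, evict J, frames [Y, A, N]
Y: hit
A: hit
Y: hit
A: hit
Page faults: 4.

4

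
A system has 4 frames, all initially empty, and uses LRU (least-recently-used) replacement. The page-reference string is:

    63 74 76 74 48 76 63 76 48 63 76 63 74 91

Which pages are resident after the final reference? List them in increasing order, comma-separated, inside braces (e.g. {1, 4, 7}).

{63, 74, 76, 91}

63 → miss, frames {63}
74 → miss, frames {63,74}
76 → miss, frames {63,74,76}
74 → hit
48 → miss, frames {63,76,74,48}
76 → hit
63 → hit
76 → hit
48 → hit
63 → hit
76 → hit
63 → hit
74 → hit
91 → miss, evict 48, frames {76,63,74,91}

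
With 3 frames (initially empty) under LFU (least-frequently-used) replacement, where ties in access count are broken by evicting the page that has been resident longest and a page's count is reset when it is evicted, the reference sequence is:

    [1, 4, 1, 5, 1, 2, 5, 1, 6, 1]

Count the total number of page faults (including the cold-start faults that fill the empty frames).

5

1 → miss, frames {1}
4 → miss, frames {1,4}
1 → hit
5 → miss, frames {1,4,5}
1 → hit
2 → miss, evict 4, frames {1,5,2}
5 → hit
1 → hit
6 → miss, evict 2, frames {1,5,6}
1 → hit
Page faults: 5.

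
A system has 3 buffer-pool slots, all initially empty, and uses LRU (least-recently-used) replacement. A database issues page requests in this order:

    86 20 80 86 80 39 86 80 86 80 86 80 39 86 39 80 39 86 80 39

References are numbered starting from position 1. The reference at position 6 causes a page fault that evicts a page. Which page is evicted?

20

pos 1: 86 -> miss, frames (86)
pos 2: 20 -> miss, frames (86 20)
pos 3: 80 -> miss, frames (86 20 80)
pos 4: 86 -> hit
pos 5: 80 -> hit
pos 6: 39 -> miss, evict 20, frames (86 80 39)
At position 6, page 20 is evicted.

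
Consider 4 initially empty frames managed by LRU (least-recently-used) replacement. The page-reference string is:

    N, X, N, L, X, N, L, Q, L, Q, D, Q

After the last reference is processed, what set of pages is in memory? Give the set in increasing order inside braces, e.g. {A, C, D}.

{D, L, N, Q}

N: miss, frames (N)
X: miss, frames (N X)
N: hit
L: miss, frames (X N L)
X: hit
N: hit
L: hit
Q: miss, frames (X N L Q)
L: hit
Q: hit
D: miss, evict X, frames (N L Q D)
Q: hit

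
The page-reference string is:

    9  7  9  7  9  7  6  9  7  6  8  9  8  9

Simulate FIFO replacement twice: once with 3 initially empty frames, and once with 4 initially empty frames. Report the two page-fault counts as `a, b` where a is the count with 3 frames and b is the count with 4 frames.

3 frames: F F . . . . F . . . F F . . → 5 faults.
4 frames: F F . . . . F . . . F . . . → 4 faults.
4 < 5: adding a frame reduced faults, as is typical.

5, 4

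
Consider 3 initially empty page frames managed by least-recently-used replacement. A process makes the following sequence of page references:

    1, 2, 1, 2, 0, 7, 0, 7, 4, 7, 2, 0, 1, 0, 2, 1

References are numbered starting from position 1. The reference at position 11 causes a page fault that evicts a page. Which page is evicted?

pos 1: 1 → miss, frames {1}
pos 2: 2 → miss, frames {1,2}
pos 3: 1 → hit
pos 4: 2 → hit
pos 5: 0 → miss, frames {1,2,0}
pos 6: 7 → miss, evict 1, frames {2,0,7}
pos 7: 0 → hit
pos 8: 7 → hit
pos 9: 4 → miss, evict 2, frames {0,7,4}
pos 10: 7 → hit
pos 11: 2 → miss, evict 0, frames {4,7,2}
At position 11, page 0 is evicted.

0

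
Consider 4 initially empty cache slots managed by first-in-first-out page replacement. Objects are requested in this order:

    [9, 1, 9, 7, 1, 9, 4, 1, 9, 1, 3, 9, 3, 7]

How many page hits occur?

9: fault, frames (9)
1: fault, frames (9 1)
9: hit
7: fault, frames (9 1 7)
1: hit
9: hit
4: fault, frames (9 1 7 4)
1: hit
9: hit
1: hit
3: fault, evict 9, frames (1 7 4 3)
9: fault, evict 1, frames (7 4 3 9)
3: hit
7: hit
Hits: 8.

8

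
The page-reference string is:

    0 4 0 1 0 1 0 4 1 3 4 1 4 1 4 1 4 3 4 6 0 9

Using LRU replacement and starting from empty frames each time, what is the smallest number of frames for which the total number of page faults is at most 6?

5

f=1: 22 faults
f=2: 12 faults
f=3: 7 faults
f=4: 7 faults
f=5: 6 faults
f=6: 6 faults
Smallest f with faults ≤ 6 is 5.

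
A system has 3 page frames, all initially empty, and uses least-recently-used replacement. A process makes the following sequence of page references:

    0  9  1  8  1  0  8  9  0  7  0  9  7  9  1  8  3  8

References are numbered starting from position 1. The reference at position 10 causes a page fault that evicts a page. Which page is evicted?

pos 1: 0 -> miss, frames {0}
pos 2: 9 -> miss, frames {0,9}
pos 3: 1 -> miss, frames {0,9,1}
pos 4: 8 -> miss, evict 0, frames {9,1,8}
pos 5: 1 -> hit
pos 6: 0 -> miss, evict 9, frames {8,1,0}
pos 7: 8 -> hit
pos 8: 9 -> miss, evict 1, frames {0,8,9}
pos 9: 0 -> hit
pos 10: 7 -> miss, evict 8, frames {9,0,7}
At position 10, page 8 is evicted.

8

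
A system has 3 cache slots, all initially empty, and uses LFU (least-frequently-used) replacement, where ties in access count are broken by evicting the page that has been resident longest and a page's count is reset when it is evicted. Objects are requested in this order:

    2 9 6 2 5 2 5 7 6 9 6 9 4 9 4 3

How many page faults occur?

13

2: miss, frames (2)
9: miss, frames (2 9)
6: miss, frames (2 9 6)
2: hit
5: miss, evict 9, frames (2 6 5)
2: hit
5: hit
7: miss, evict 6, frames (2 5 7)
6: miss, evict 7, frames (2 5 6)
9: miss, evict 6, frames (2 5 9)
6: miss, evict 9, frames (2 5 6)
9: miss, evict 6, frames (2 5 9)
4: miss, evict 9, frames (2 5 4)
9: miss, evict 4, frames (2 5 9)
4: miss, evict 9, frames (2 5 4)
3: miss, evict 4, frames (2 5 3)
Page faults: 13.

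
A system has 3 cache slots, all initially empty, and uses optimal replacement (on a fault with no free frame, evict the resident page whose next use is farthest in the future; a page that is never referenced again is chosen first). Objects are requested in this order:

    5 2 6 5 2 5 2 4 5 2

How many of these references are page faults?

4

5: fault, frames [5]
2: fault, frames [5, 2]
6: fault, frames [5, 2, 6]
5: hit
2: hit
5: hit
2: hit
4: fault, evict 6, frames [5, 2, 4]
5: hit
2: hit
Page faults: 4.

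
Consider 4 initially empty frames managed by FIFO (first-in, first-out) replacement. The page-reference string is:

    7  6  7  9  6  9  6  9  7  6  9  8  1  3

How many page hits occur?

8

7 → miss, frames [7]
6 → miss, frames [7, 6]
7 → hit
9 → miss, frames [7, 6, 9]
6 → hit
9 → hit
6 → hit
9 → hit
7 → hit
6 → hit
9 → hit
8 → miss, frames [7, 6, 9, 8]
1 → miss, evict 7, frames [6, 9, 8, 1]
3 → miss, evict 6, frames [9, 8, 1, 3]
Hits: 8.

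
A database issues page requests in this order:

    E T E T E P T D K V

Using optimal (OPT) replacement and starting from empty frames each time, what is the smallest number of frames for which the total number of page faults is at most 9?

2

f=1: 10 faults
f=2: 6 faults
f=3: 6 faults
f=4: 6 faults
f=5: 6 faults
f=6: 6 faults
Smallest f with faults ≤ 9 is 2.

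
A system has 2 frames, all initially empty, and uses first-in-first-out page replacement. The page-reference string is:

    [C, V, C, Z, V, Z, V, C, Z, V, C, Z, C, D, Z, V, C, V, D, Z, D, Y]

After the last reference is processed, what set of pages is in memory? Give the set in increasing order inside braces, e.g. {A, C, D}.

C: miss, frames [C]
V: miss, frames [C, V]
C: hit
Z: miss, evict C, frames [V, Z]
V: hit
Z: hit
V: hit
C: miss, evict V, frames [Z, C]
Z: hit
V: miss, evict Z, frames [C, V]
C: hit
Z: miss, evict C, frames [V, Z]
C: miss, evict V, frames [Z, C]
D: miss, evict Z, frames [C, D]
Z: miss, evict C, frames [D, Z]
V: miss, evict D, frames [Z, V]
C: miss, evict Z, frames [V, C]
V: hit
D: miss, evict V, frames [C, D]
Z: miss, evict C, frames [D, Z]
D: hit
Y: miss, evict D, frames [Z, Y]

{Y, Z}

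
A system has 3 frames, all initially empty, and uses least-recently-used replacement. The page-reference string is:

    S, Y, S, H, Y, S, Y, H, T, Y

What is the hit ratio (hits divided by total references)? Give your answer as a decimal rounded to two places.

S: fault, frames (S)
Y: fault, frames (S Y)
S: hit
H: fault, frames (Y S H)
Y: hit
S: hit
Y: hit
H: hit
T: fault, evict S, frames (Y H T)
Y: hit
Hits: 6 of 10 references → 6/10 = 0.6000.

0.60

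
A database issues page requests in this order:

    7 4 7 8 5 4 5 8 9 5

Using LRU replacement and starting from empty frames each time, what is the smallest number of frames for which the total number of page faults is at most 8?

2

f=1: 10 faults
f=2: 8 faults
f=3: 6 faults
f=4: 5 faults
f=5: 5 faults
Smallest f with faults ≤ 8 is 2.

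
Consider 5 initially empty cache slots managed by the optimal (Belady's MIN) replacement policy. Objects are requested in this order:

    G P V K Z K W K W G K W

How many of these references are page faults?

6

G -> miss, frames {G}
P -> miss, frames {G,P}
V -> miss, frames {G,P,V}
K -> miss, frames {G,P,V,K}
Z -> miss, frames {G,P,V,K,Z}
K -> hit
W -> miss, evict Z, frames {G,P,V,K,W}
K -> hit
W -> hit
G -> hit
K -> hit
W -> hit
Page faults: 6.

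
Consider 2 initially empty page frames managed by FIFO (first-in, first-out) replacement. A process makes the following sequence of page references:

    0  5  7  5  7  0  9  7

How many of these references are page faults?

0: fault, frames {0}
5: fault, frames {0,5}
7: fault, evict 0, frames {5,7}
5: hit
7: hit
0: fault, evict 5, frames {7,0}
9: fault, evict 7, frames {0,9}
7: fault, evict 0, frames {9,7}
Page faults: 6.

6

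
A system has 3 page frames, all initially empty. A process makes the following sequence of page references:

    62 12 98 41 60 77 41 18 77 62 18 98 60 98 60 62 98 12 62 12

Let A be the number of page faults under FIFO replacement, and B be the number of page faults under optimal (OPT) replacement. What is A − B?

2

Under FIFO: F F F F F F . F . F . F F . . . . F F . → 12 faults.
Under OPT: F F F F F F . F . . . F F . . . . F . . → 10 faults.
A − B = 12 − 10 = 2.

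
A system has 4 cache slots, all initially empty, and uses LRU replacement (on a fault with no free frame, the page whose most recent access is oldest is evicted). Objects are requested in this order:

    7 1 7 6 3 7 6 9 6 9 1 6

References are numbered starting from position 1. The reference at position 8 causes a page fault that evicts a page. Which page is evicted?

1

pos 1: 7: miss, frames [7]
pos 2: 1: miss, frames [7, 1]
pos 3: 7: hit
pos 4: 6: miss, frames [1, 7, 6]
pos 5: 3: miss, frames [1, 7, 6, 3]
pos 6: 7: hit
pos 7: 6: hit
pos 8: 9: miss, evict 1, frames [3, 7, 6, 9]
At position 8, page 1 is evicted.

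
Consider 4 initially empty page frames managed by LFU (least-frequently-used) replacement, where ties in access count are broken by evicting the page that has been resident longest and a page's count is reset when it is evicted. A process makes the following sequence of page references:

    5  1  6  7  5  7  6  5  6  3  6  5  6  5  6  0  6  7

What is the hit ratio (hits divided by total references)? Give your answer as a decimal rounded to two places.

0.67

5 -> fault, frames [5]
1 -> fault, frames [5, 1]
6 -> fault, frames [5, 1, 6]
7 -> fault, frames [5, 1, 6, 7]
5 -> hit
7 -> hit
6 -> hit
5 -> hit
6 -> hit
3 -> fault, evict 1, frames [5, 6, 7, 3]
6 -> hit
5 -> hit
6 -> hit
5 -> hit
6 -> hit
0 -> fault, evict 3, frames [5, 6, 7, 0]
6 -> hit
7 -> hit
Hits: 12 of 18 references → 12/18 = 0.6667.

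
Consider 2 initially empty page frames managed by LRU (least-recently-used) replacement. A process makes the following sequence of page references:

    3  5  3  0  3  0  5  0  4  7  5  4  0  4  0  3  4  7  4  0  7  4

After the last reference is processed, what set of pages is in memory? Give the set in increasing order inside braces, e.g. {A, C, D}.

3: fault, frames [3]
5: fault, frames [3, 5]
3: hit
0: fault, evict 5, frames [3, 0]
3: hit
0: hit
5: fault, evict 3, frames [0, 5]
0: hit
4: fault, evict 5, frames [0, 4]
7: fault, evict 0, frames [4, 7]
5: fault, evict 4, frames [7, 5]
4: fault, evict 7, frames [5, 4]
0: fault, evict 5, frames [4, 0]
4: hit
0: hit
3: fault, evict 4, frames [0, 3]
4: fault, evict 0, frames [3, 4]
7: fault, evict 3, frames [4, 7]
4: hit
0: fault, evict 7, frames [4, 0]
7: fault, evict 4, frames [0, 7]
4: fault, evict 0, frames [7, 4]

{4, 7}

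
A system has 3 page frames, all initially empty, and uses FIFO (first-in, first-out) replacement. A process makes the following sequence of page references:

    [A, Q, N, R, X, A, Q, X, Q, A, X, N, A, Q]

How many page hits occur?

6

A: miss, frames {A}
Q: miss, frames {A,Q}
N: miss, frames {A,Q,N}
R: miss, evict A, frames {Q,N,R}
X: miss, evict Q, frames {N,R,X}
A: miss, evict N, frames {R,X,A}
Q: miss, evict R, frames {X,A,Q}
X: hit
Q: hit
A: hit
X: hit
N: miss, evict X, frames {A,Q,N}
A: hit
Q: hit
Hits: 6.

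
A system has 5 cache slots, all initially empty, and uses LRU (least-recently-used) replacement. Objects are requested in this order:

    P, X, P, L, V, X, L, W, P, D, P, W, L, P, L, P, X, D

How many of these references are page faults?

6

P -> fault, frames (P)
X -> fault, frames (P X)
P -> hit
L -> fault, frames (X P L)
V -> fault, frames (X P L V)
X -> hit
L -> hit
W -> fault, frames (P V X L W)
P -> hit
D -> fault, evict V, frames (X L W P D)
P -> hit
W -> hit
L -> hit
P -> hit
L -> hit
P -> hit
X -> hit
D -> hit
Page faults: 6.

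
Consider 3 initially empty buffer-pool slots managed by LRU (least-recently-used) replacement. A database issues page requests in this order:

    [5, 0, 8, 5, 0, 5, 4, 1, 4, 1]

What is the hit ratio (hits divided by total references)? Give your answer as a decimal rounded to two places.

0.50

5: miss, frames (5)
0: miss, frames (5 0)
8: miss, frames (5 0 8)
5: hit
0: hit
5: hit
4: miss, evict 8, frames (0 5 4)
1: miss, evict 0, frames (5 4 1)
4: hit
1: hit
Hits: 5 of 10 references → 5/10 = 0.5000.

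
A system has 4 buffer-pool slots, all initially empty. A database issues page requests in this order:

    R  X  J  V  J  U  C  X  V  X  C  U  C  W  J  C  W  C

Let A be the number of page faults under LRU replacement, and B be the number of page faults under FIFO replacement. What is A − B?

1

Under LRU: F F F F . F F F F . . . . F F . . . → 10 faults.
Under FIFO: F F F F . F F F . . . . . F F . . . → 9 faults.
A − B = 10 − 9 = 1.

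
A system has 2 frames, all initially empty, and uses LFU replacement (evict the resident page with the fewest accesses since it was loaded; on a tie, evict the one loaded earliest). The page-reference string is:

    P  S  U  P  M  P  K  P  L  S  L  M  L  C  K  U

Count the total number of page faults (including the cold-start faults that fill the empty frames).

P → fault, frames (P)
S → fault, frames (P S)
U → fault, evict P, frames (S U)
P → fault, evict S, frames (U P)
M → fault, evict U, frames (P M)
P → hit
K → fault, evict M, frames (P K)
P → hit
L → fault, evict K, frames (P L)
S → fault, evict L, frames (P S)
L → fault, evict S, frames (P L)
M → fault, evict L, frames (P M)
L → fault, evict M, frames (P L)
C → fault, evict L, frames (P C)
K → fault, evict C, frames (P K)
U → fault, evict K, frames (P U)
Page faults: 14.

14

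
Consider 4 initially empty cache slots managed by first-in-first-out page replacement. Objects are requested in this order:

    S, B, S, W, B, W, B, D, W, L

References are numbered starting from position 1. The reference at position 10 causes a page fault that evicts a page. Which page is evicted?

S

pos 1: S: fault, frames (S)
pos 2: B: fault, frames (S B)
pos 3: S: hit
pos 4: W: fault, frames (S B W)
pos 5: B: hit
pos 6: W: hit
pos 7: B: hit
pos 8: D: fault, frames (S B W D)
pos 9: W: hit
pos 10: L: fault, evict S, frames (B W D L)
At position 10, page S is evicted.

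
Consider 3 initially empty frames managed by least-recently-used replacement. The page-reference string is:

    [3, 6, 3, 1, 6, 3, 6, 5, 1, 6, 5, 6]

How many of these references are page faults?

3: fault, frames {3}
6: fault, frames {3,6}
3: hit
1: fault, frames {6,3,1}
6: hit
3: hit
6: hit
5: fault, evict 1, frames {3,6,5}
1: fault, evict 3, frames {6,5,1}
6: hit
5: hit
6: hit
Page faults: 5.

5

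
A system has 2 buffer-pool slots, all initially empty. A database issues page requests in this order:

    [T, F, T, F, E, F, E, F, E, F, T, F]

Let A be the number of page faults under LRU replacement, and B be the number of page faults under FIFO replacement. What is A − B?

-1

Under LRU: F F . . F . . . . . F . → 4 faults.
Under FIFO: F F . . F . . . . . F F → 5 faults.
A − B = 4 − 5 = -1.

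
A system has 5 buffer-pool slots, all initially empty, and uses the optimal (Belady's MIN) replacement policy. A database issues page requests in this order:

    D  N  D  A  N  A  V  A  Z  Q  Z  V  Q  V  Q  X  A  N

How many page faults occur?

7

D: fault, frames {D}
N: fault, frames {D,N}
D: hit
A: fault, frames {D,N,A}
N: hit
A: hit
V: fault, frames {D,N,A,V}
A: hit
Z: fault, frames {D,N,A,V,Z}
Q: fault, evict D, frames {N,A,V,Z,Q}
Z: hit
V: hit
Q: hit
V: hit
Q: hit
X: fault, evict Q, frames {N,A,V,Z,X}
A: hit
N: hit
Page faults: 7.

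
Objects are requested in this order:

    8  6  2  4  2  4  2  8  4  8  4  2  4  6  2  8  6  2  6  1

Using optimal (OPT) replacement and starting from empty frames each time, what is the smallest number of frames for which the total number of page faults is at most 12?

2

f=1: 20 faults
f=2: 10 faults
f=3: 6 faults
f=4: 5 faults
f=5: 5 faults
Smallest f with faults ≤ 12 is 2.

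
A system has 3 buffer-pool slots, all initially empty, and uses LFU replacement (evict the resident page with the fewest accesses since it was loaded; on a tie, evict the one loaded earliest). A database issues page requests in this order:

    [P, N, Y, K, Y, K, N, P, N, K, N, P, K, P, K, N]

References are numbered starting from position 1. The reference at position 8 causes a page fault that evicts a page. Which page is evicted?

N

pos 1: P -> fault, frames {P}
pos 2: N -> fault, frames {P,N}
pos 3: Y -> fault, frames {P,N,Y}
pos 4: K -> fault, evict P, frames {N,Y,K}
pos 5: Y -> hit
pos 6: K -> hit
pos 7: N -> hit
pos 8: P -> fault, evict N, frames {Y,K,P}
At position 8, page N is evicted.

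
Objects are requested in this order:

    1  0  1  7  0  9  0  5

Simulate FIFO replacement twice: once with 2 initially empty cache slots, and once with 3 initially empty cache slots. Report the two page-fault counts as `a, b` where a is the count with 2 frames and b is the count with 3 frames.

6, 5

2 frames: F F . F . F F F → 6 faults.
3 frames: F F . F . F . F → 5 faults.
5 < 6: adding a frame reduced faults, as is typical.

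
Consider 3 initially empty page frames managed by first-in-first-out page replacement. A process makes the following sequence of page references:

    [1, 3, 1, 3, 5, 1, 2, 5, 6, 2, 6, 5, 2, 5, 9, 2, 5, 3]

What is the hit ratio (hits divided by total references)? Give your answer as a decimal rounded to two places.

0.56

1: miss, frames (1)
3: miss, frames (1 3)
1: hit
3: hit
5: miss, frames (1 3 5)
1: hit
2: miss, evict 1, frames (3 5 2)
5: hit
6: miss, evict 3, frames (5 2 6)
2: hit
6: hit
5: hit
2: hit
5: hit
9: miss, evict 5, frames (2 6 9)
2: hit
5: miss, evict 2, frames (6 9 5)
3: miss, evict 6, frames (9 5 3)
Hits: 10 of 18 references → 10/18 = 0.5556.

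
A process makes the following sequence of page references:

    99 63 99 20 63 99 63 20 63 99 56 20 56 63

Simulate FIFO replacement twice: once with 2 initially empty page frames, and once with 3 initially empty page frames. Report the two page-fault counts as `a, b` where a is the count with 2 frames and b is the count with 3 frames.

10, 4

2 frames: F F . F . F F F . F F F . F → 10 faults.
3 frames: F F . F . . . . . . F . . . → 4 faults.
4 < 10: adding a frame reduced faults, as is typical.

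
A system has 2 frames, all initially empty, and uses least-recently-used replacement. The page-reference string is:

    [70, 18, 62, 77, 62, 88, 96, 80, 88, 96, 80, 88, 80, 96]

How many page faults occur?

12

70: fault, frames (70)
18: fault, frames (70 18)
62: fault, evict 70, frames (18 62)
77: fault, evict 18, frames (62 77)
62: hit
88: fault, evict 77, frames (62 88)
96: fault, evict 62, frames (88 96)
80: fault, evict 88, frames (96 80)
88: fault, evict 96, frames (80 88)
96: fault, evict 80, frames (88 96)
80: fault, evict 88, frames (96 80)
88: fault, evict 96, frames (80 88)
80: hit
96: fault, evict 88, frames (80 96)
Page faults: 12.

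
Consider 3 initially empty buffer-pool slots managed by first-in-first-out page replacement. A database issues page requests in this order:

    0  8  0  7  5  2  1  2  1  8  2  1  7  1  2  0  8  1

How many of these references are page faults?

12

0 → miss, frames [0]
8 → miss, frames [0, 8]
0 → hit
7 → miss, frames [0, 8, 7]
5 → miss, evict 0, frames [8, 7, 5]
2 → miss, evict 8, frames [7, 5, 2]
1 → miss, evict 7, frames [5, 2, 1]
2 → hit
1 → hit
8 → miss, evict 5, frames [2, 1, 8]
2 → hit
1 → hit
7 → miss, evict 2, frames [1, 8, 7]
1 → hit
2 → miss, evict 1, frames [8, 7, 2]
0 → miss, evict 8, frames [7, 2, 0]
8 → miss, evict 7, frames [2, 0, 8]
1 → miss, evict 2, frames [0, 8, 1]
Page faults: 12.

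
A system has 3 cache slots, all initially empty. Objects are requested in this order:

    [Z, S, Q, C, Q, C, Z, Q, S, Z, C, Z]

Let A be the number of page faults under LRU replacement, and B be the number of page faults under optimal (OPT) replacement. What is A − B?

Under LRU: F F F F . . F . F . F . → 7 faults.
Under OPT: F F F F . . . . F . . . → 5 faults.
A − B = 7 − 5 = 2.

2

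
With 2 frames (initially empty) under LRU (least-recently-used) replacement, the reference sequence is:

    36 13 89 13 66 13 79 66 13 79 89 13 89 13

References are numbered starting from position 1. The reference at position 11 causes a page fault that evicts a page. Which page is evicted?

13

pos 1: 36: miss, frames [36]
pos 2: 13: miss, frames [36, 13]
pos 3: 89: miss, evict 36, frames [13, 89]
pos 4: 13: hit
pos 5: 66: miss, evict 89, frames [13, 66]
pos 6: 13: hit
pos 7: 79: miss, evict 66, frames [13, 79]
pos 8: 66: miss, evict 13, frames [79, 66]
pos 9: 13: miss, evict 79, frames [66, 13]
pos 10: 79: miss, evict 66, frames [13, 79]
pos 11: 89: miss, evict 13, frames [79, 89]
At position 11, page 13 is evicted.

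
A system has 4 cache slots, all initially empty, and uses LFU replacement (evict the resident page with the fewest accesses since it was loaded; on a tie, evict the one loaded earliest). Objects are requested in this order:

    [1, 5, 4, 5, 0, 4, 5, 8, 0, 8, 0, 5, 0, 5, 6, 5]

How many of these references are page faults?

1 → fault, frames {1}
5 → fault, frames {1,5}
4 → fault, frames {1,5,4}
5 → hit
0 → fault, frames {1,5,4,0}
4 → hit
5 → hit
8 → fault, evict 1, frames {5,4,0,8}
0 → hit
8 → hit
0 → hit
5 → hit
0 → hit
5 → hit
6 → fault, evict 4, frames {5,0,8,6}
5 → hit
Page faults: 6.

6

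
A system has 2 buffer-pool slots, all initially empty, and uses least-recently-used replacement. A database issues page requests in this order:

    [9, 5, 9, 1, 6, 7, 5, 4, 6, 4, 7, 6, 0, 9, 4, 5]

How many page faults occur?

14

9 → fault, frames [9]
5 → fault, frames [9, 5]
9 → hit
1 → fault, evict 5, frames [9, 1]
6 → fault, evict 9, frames [1, 6]
7 → fault, evict 1, frames [6, 7]
5 → fault, evict 6, frames [7, 5]
4 → fault, evict 7, frames [5, 4]
6 → fault, evict 5, frames [4, 6]
4 → hit
7 → fault, evict 6, frames [4, 7]
6 → fault, evict 4, frames [7, 6]
0 → fault, evict 7, frames [6, 0]
9 → fault, evict 6, frames [0, 9]
4 → fault, evict 0, frames [9, 4]
5 → fault, evict 9, frames [4, 5]
Page faults: 14.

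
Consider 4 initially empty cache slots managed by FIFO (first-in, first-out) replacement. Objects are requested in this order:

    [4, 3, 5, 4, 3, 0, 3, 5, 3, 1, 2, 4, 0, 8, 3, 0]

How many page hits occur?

4: miss, frames [4]
3: miss, frames [4, 3]
5: miss, frames [4, 3, 5]
4: hit
3: hit
0: miss, frames [4, 3, 5, 0]
3: hit
5: hit
3: hit
1: miss, evict 4, frames [3, 5, 0, 1]
2: miss, evict 3, frames [5, 0, 1, 2]
4: miss, evict 5, frames [0, 1, 2, 4]
0: hit
8: miss, evict 0, frames [1, 2, 4, 8]
3: miss, evict 1, frames [2, 4, 8, 3]
0: miss, evict 2, frames [4, 8, 3, 0]
Hits: 6.

6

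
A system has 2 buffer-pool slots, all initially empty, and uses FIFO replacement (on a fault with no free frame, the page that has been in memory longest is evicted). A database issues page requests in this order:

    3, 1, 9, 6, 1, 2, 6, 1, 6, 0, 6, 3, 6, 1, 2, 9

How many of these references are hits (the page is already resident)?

2

3 -> miss, frames {3}
1 -> miss, frames {3,1}
9 -> miss, evict 3, frames {1,9}
6 -> miss, evict 1, frames {9,6}
1 -> miss, evict 9, frames {6,1}
2 -> miss, evict 6, frames {1,2}
6 -> miss, evict 1, frames {2,6}
1 -> miss, evict 2, frames {6,1}
6 -> hit
0 -> miss, evict 6, frames {1,0}
6 -> miss, evict 1, frames {0,6}
3 -> miss, evict 0, frames {6,3}
6 -> hit
1 -> miss, evict 6, frames {3,1}
2 -> miss, evict 3, frames {1,2}
9 -> miss, evict 1, frames {2,9}
Hits: 2.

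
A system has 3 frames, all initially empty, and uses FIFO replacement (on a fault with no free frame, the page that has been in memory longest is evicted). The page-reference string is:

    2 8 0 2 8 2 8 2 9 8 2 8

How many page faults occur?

6

2: fault, frames [2]
8: fault, frames [2, 8]
0: fault, frames [2, 8, 0]
2: hit
8: hit
2: hit
8: hit
2: hit
9: fault, evict 2, frames [8, 0, 9]
8: hit
2: fault, evict 8, frames [0, 9, 2]
8: fault, evict 0, frames [9, 2, 8]
Page faults: 6.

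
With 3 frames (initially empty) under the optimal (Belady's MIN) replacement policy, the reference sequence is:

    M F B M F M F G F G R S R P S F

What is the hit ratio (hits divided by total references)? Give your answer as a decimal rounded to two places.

M -> fault, frames (M)
F -> fault, frames (M F)
B -> fault, frames (M F B)
M -> hit
F -> hit
M -> hit
F -> hit
G -> fault, evict B, frames (M F G)
F -> hit
G -> hit
R -> fault, evict G, frames (M F R)
S -> fault, evict M, frames (F R S)
R -> hit
P -> fault, evict R, frames (F S P)
S -> hit
F -> hit
Hits: 9 of 16 references → 9/16 = 0.5625.

0.56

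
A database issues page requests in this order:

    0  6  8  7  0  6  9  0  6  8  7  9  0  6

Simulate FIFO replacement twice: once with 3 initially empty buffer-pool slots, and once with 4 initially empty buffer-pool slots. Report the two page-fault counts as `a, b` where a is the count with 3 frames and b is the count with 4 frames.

11, 12

3 frames: F F F F F F F . . F F . F F → 11 faults.
4 frames: F F F F . . F F F F F F F F → 12 faults.
12 > 11: adding a frame increased faults — Belady's anomaly.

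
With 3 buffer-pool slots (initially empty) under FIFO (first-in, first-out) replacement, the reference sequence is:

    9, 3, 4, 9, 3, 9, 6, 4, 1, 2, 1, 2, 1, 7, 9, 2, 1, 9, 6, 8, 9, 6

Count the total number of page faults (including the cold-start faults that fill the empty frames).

9 -> fault, frames (9)
3 -> fault, frames (9 3)
4 -> fault, frames (9 3 4)
9 -> hit
3 -> hit
9 -> hit
6 -> fault, evict 9, frames (3 4 6)
4 -> hit
1 -> fault, evict 3, frames (4 6 1)
2 -> fault, evict 4, frames (6 1 2)
1 -> hit
2 -> hit
1 -> hit
7 -> fault, evict 6, frames (1 2 7)
9 -> fault, evict 1, frames (2 7 9)
2 -> hit
1 -> fault, evict 2, frames (7 9 1)
9 -> hit
6 -> fault, evict 7, frames (9 1 6)
8 -> fault, evict 9, frames (1 6 8)
9 -> fault, evict 1, frames (6 8 9)
6 -> hit
Page faults: 12.

12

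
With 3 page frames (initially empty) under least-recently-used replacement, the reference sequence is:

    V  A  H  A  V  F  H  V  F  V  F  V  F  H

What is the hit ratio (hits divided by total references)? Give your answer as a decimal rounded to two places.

0.64

V: fault, frames {V}
A: fault, frames {V,A}
H: fault, frames {V,A,H}
A: hit
V: hit
F: fault, evict H, frames {A,V,F}
H: fault, evict A, frames {V,F,H}
V: hit
F: hit
V: hit
F: hit
V: hit
F: hit
H: hit
Hits: 9 of 14 references → 9/14 = 0.6429.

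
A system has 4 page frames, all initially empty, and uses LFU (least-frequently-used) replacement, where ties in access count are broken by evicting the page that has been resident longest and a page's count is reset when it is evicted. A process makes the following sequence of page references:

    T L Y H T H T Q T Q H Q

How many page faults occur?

5

T -> miss, frames [T]
L -> miss, frames [T, L]
Y -> miss, frames [T, L, Y]
H -> miss, frames [T, L, Y, H]
T -> hit
H -> hit
T -> hit
Q -> miss, evict L, frames [T, Y, H, Q]
T -> hit
Q -> hit
H -> hit
Q -> hit
Page faults: 5.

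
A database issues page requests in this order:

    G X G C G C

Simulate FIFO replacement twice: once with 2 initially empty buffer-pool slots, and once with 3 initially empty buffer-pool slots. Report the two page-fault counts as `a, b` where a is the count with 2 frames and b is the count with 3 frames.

2 frames: F F . F F . → 4 faults.
3 frames: F F . F . . → 3 faults.
3 < 4: adding a frame reduced faults, as is typical.

4, 3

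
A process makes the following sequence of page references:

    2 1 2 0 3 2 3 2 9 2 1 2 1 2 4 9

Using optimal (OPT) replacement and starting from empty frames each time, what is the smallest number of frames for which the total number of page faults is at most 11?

f=1: 16 faults
f=2: 8 faults
f=3: 6 faults
f=4: 6 faults
f=5: 6 faults
f=6: 6 faults
Smallest f with faults ≤ 11 is 2.

2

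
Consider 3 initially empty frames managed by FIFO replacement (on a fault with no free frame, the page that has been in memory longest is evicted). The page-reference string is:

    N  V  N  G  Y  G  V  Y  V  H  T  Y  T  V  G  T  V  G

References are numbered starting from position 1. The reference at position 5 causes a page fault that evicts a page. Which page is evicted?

N

pos 1: N → miss, frames (N)
pos 2: V → miss, frames (N V)
pos 3: N → hit
pos 4: G → miss, frames (N V G)
pos 5: Y → miss, evict N, frames (V G Y)
At position 5, page N is evicted.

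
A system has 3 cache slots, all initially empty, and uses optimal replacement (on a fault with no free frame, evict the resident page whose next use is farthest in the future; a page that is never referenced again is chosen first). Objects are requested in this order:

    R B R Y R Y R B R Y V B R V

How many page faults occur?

4

R -> miss, frames (R)
B -> miss, frames (R B)
R -> hit
Y -> miss, frames (R B Y)
R -> hit
Y -> hit
R -> hit
B -> hit
R -> hit
Y -> hit
V -> miss, evict Y, frames (R B V)
B -> hit
R -> hit
V -> hit
Page faults: 4.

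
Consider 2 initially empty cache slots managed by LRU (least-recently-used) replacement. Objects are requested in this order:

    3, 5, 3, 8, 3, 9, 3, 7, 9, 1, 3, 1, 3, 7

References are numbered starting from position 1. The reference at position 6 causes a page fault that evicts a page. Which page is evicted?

pos 1: 3 → fault, frames [3]
pos 2: 5 → fault, frames [3, 5]
pos 3: 3 → hit
pos 4: 8 → fault, evict 5, frames [3, 8]
pos 5: 3 → hit
pos 6: 9 → fault, evict 8, frames [3, 9]
At position 6, page 8 is evicted.

8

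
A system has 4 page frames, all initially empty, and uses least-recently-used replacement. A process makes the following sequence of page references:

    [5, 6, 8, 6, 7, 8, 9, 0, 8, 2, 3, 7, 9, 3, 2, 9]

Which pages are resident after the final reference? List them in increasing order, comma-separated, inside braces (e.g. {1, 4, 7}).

5: miss, frames [5]
6: miss, frames [5, 6]
8: miss, frames [5, 6, 8]
6: hit
7: miss, frames [5, 8, 6, 7]
8: hit
9: miss, evict 5, frames [6, 7, 8, 9]
0: miss, evict 6, frames [7, 8, 9, 0]
8: hit
2: miss, evict 7, frames [9, 0, 8, 2]
3: miss, evict 9, frames [0, 8, 2, 3]
7: miss, evict 0, frames [8, 2, 3, 7]
9: miss, evict 8, frames [2, 3, 7, 9]
3: hit
2: hit
9: hit

{2, 3, 7, 9}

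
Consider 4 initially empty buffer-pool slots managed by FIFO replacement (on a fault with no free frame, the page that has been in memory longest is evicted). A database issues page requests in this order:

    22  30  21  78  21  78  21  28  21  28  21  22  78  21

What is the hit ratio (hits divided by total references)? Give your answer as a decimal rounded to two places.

22: fault, frames (22)
30: fault, frames (22 30)
21: fault, frames (22 30 21)
78: fault, frames (22 30 21 78)
21: hit
78: hit
21: hit
28: fault, evict 22, frames (30 21 78 28)
21: hit
28: hit
21: hit
22: fault, evict 30, frames (21 78 28 22)
78: hit
21: hit
Hits: 8 of 14 references → 8/14 = 0.5714.

0.57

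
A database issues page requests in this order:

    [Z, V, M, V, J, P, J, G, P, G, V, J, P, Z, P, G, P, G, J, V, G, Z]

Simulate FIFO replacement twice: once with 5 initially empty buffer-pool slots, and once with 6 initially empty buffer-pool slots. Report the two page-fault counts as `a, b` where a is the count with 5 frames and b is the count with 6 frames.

5 frames: F F F . F F . F . . . . . F . . . . . F . . → 8 faults.
6 frames: F F F . F F . F . . . . . . . . . . . . . . → 6 faults.
6 < 8: adding a frame reduced faults, as is typical.

8, 6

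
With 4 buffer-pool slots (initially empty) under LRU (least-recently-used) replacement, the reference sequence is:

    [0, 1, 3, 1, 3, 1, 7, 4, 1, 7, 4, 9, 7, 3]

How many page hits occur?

7

0 -> fault, frames {0}
1 -> fault, frames {0,1}
3 -> fault, frames {0,1,3}
1 -> hit
3 -> hit
1 -> hit
7 -> fault, frames {0,3,1,7}
4 -> fault, evict 0, frames {3,1,7,4}
1 -> hit
7 -> hit
4 -> hit
9 -> fault, evict 3, frames {1,7,4,9}
7 -> hit
3 -> fault, evict 1, frames {4,9,7,3}
Hits: 7.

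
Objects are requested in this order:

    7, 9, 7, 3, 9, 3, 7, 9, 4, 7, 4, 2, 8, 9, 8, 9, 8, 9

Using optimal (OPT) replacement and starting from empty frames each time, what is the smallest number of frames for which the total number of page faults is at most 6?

f=1: 18 faults
f=2: 8 faults
f=3: 6 faults
f=4: 6 faults
f=5: 6 faults
f=6: 6 faults
Smallest f with faults ≤ 6 is 3.

3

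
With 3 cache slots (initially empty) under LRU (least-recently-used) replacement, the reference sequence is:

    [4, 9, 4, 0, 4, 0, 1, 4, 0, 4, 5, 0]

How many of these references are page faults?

4 → fault, frames (4)
9 → fault, frames (4 9)
4 → hit
0 → fault, frames (9 4 0)
4 → hit
0 → hit
1 → fault, evict 9, frames (4 0 1)
4 → hit
0 → hit
4 → hit
5 → fault, evict 1, frames (0 4 5)
0 → hit
Page faults: 5.

5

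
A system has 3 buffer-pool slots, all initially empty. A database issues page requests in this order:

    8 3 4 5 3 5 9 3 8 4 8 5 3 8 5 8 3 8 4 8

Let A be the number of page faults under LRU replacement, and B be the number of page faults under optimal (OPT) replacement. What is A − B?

2

Under LRU: F F F F . . F . F F . F F . . . . . F . → 10 faults.
Under OPT: F F F F . . F . . F . F . . . . . . F . → 8 faults.
A − B = 10 − 8 = 2.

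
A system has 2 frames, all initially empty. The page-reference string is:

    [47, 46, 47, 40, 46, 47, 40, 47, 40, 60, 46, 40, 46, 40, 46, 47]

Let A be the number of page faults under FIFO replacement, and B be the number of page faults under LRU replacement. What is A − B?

-2

Under FIFO: F F . F . F . . . F F F . . . F → 8 faults.
Under LRU: F F . F F F F . . F F F . . . F → 10 faults.
A − B = 8 − 10 = -2.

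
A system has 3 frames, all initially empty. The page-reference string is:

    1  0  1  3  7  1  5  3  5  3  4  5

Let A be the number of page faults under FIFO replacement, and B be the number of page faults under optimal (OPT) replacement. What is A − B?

2

Under FIFO: F F . F F F F F . . F . → 8 faults.
Under OPT: F F . F F . F . . . F . → 6 faults.
A − B = 8 − 6 = 2.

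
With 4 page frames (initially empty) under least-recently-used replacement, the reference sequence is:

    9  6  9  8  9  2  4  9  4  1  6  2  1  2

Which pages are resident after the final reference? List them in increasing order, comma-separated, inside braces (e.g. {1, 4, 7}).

9 -> fault, frames {9}
6 -> fault, frames {9,6}
9 -> hit
8 -> fault, frames {6,9,8}
9 -> hit
2 -> fault, frames {6,8,9,2}
4 -> fault, evict 6, frames {8,9,2,4}
9 -> hit
4 -> hit
1 -> fault, evict 8, frames {2,9,4,1}
6 -> fault, evict 2, frames {9,4,1,6}
2 -> fault, evict 9, frames {4,1,6,2}
1 -> hit
2 -> hit

{1, 2, 4, 6}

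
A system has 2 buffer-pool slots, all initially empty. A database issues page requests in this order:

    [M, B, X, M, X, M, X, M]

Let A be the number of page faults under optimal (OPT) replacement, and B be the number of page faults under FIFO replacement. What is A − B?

Under OPT: F F F . . . . . → 3 faults.
Under FIFO: F F F F . . . . → 4 faults.
A − B = 3 − 4 = -1.

-1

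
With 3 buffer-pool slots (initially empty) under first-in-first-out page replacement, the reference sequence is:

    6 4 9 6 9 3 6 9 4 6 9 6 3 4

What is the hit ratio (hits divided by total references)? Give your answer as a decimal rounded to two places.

6 -> fault, frames (6)
4 -> fault, frames (6 4)
9 -> fault, frames (6 4 9)
6 -> hit
9 -> hit
3 -> fault, evict 6, frames (4 9 3)
6 -> fault, evict 4, frames (9 3 6)
9 -> hit
4 -> fault, evict 9, frames (3 6 4)
6 -> hit
9 -> fault, evict 3, frames (6 4 9)
6 -> hit
3 -> fault, evict 6, frames (4 9 3)
4 -> hit
Hits: 6 of 14 references → 6/14 = 0.4286.

0.43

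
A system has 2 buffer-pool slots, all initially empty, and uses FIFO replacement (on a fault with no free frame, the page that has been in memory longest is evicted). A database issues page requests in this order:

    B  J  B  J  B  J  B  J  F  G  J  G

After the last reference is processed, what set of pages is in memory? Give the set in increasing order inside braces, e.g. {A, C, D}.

{G, J}

B: fault, frames {B}
J: fault, frames {B,J}
B: hit
J: hit
B: hit
J: hit
B: hit
J: hit
F: fault, evict B, frames {J,F}
G: fault, evict J, frames {F,G}
J: fault, evict F, frames {G,J}
G: hit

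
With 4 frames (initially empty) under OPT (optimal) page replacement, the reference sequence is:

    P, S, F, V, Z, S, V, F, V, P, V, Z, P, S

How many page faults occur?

6

P: miss, frames [P]
S: miss, frames [P, S]
F: miss, frames [P, S, F]
V: miss, frames [P, S, F, V]
Z: miss, evict P, frames [S, F, V, Z]
S: hit
V: hit
F: hit
V: hit
P: miss, evict F, frames [S, V, Z, P]
V: hit
Z: hit
P: hit
S: hit
Page faults: 6.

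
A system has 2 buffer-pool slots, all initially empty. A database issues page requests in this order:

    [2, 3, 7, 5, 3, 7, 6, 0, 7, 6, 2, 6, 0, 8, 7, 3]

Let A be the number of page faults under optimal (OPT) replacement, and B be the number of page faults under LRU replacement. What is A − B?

Under OPT: F F F F . F F F . F F . F F F F → 13 faults.
Under LRU: F F F F F F F F F F F . F F F F → 15 faults.
A − B = 13 − 15 = -2.

-2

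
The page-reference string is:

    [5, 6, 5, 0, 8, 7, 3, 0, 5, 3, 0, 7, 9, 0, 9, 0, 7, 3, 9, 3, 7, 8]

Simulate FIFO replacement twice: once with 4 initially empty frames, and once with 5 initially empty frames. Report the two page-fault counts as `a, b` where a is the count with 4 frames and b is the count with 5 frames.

12, 10

4 frames: F F . F F F F . F . F . F . . . F F . . . F → 12 faults.
5 frames: F F . F F F F . F . . . F F . . . . . . . F → 10 faults.
10 < 12: adding a frame reduced faults, as is typical.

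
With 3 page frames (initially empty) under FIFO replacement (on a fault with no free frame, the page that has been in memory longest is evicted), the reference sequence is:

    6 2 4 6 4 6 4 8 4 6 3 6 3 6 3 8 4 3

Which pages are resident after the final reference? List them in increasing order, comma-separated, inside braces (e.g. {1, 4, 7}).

{3, 4, 6}

6: fault, frames (6)
2: fault, frames (6 2)
4: fault, frames (6 2 4)
6: hit
4: hit
6: hit
4: hit
8: fault, evict 6, frames (2 4 8)
4: hit
6: fault, evict 2, frames (4 8 6)
3: fault, evict 4, frames (8 6 3)
6: hit
3: hit
6: hit
3: hit
8: hit
4: fault, evict 8, frames (6 3 4)
3: hit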